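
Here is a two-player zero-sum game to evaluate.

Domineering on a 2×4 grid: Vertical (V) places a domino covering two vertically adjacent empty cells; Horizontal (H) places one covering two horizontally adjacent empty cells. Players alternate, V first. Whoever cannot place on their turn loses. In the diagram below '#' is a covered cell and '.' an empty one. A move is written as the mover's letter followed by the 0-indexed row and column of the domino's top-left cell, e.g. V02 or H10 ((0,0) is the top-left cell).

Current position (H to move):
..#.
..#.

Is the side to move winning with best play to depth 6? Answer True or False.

H winning at [..#./..#.]: True

p1 H@[..#./..#.]: H00[###./..#.]+1* H10[..#./###.]+1
p2 V@[###./..#.]: V03[####/..##]-1*
p3 H@[####/..##]: H10[####/####]+1*
p4 V@[####/####] terminal -1; root [..#./..#.] d6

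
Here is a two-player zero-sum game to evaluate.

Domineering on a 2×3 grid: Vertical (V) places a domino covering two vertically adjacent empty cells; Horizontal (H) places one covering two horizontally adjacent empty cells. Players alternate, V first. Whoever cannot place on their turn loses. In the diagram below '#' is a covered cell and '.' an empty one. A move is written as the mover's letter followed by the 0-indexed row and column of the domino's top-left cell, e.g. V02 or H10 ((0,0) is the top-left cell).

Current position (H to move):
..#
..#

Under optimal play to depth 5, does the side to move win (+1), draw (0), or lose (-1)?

value(..#/..#, H) = +1

[..#/..#] H move#1: H00:+1/###/..#*, H10:+1/..#/###
[###/..#] end (terminal -1, V#2); searched ..#/..# to 5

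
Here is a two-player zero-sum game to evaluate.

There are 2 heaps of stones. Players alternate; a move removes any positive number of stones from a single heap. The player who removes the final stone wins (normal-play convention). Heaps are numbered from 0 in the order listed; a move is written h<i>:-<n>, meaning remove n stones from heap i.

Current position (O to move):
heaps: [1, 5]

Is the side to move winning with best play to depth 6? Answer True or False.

ply 1, O at (1,5) | h0:-1=-1→(0,5); h1:-1=-1→(1,4); h1:-2=-1→(1,3); h1:-3=-1→(1,2); h1:-4=+1→(1,1)*; h1:-5=-1→(1,0)
ply 2, X at (1,1) | h0:-1=-1→(0,1)*; h1:-1=-1→(1,0)
ply 3, O at (0,1) | h1:-1=+1→(0,0)*
ply 4: (0,0) is terminal -1 (X); from (1,5) depth 6

O winning at [(1,5)]: True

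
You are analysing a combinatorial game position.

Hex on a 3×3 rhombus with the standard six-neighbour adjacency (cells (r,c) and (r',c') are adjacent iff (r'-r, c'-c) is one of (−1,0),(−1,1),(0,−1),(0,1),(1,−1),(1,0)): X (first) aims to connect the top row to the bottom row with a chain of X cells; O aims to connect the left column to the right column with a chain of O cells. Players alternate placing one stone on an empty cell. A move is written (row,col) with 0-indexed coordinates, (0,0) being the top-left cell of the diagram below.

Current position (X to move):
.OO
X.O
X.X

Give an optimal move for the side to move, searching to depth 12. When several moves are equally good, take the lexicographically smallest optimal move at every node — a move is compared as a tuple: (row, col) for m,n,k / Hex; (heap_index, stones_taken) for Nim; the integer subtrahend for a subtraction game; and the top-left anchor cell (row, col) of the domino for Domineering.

X's best at [.OO/X.O/X.X]: (0,0)

p1 X@[.OO/X.O/X.X]: (0,0)[XOO/X.O/X.X]+1* (1,1)[.OO/XXO/X.X]-1 (2,1)[.OO/X.O/XXX]-1
p2 O@[XOO/X.O/X.X] terminal -1; root [.OO/X.O/X.X] d12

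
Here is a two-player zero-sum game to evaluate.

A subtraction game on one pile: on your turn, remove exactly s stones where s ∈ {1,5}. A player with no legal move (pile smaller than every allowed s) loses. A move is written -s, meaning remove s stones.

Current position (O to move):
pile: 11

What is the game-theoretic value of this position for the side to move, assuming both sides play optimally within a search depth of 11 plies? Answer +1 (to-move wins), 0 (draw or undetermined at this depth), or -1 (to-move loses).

p1 O@[11]: -1[10]+1* -5[6]+1
p2 X@[10]: -1[9]-1* -5[5]-1
p3 O@[9]: -1[8]+1* -5[4]+1
p4 X@[8]: -1[7]-1* -5[3]-1
p5 O@[7]: -1[6]+1* -5[2]+1
p6 X@[6]: -1[5]-1* -5[1]-1
p7 O@[5]: -1[4]+1* -5[0]+1
p8 X@[4]: -1[3]-1*
p9 O@[3]: -1[2]+1*
p10 X@[2]: -1[1]-1*
p11 O@[1]: -1[0]+1*
p12 X@[0] terminal -1; root [11] d11

value(11, O) = +1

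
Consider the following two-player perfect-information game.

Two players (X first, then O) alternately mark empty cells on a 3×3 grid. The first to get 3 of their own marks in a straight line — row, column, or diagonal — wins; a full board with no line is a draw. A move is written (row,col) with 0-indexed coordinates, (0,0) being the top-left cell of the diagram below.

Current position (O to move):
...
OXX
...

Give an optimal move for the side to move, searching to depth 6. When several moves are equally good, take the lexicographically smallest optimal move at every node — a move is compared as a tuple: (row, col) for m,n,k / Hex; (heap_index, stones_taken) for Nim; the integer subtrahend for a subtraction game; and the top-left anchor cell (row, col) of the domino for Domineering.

O's best at [.../OXX/...]: (0,0)

[.../OXX/...] O move#1: (0,0):+0/O../OXX/...*, (0,1):-1/.O./OXX/..., (0,2):+0/..O/OXX/..., (2,0):+0/.../OXX/O.., (2,1):-1/.../OXX/.O., (2,2):+0/.../OXX/..O
[O../OXX/...] X move#2: (0,1):-1/OX./OXX/..., (0,2):-1/O.X/OXX/..., (2,0):+0/O../OXX/X..*, (2,1):-1/O../OXX/.X., (2,2):-1/O../OXX/..X
[O../OXX/X..] O move#3: (0,1):-1/OO./OXX/X.., (0,2):+0/O.O/OXX/X..*, (2,1):-1/O../OXX/XO., (2,2):-1/O../OXX/X.O
[O.O/OXX/X..] X move#4: (0,1):+0/OXO/OXX/X..*, (2,1):-1/O.O/OXX/XX., (2,2):-1/O.O/OXX/X.X
[OXO/OXX/X..] O move#5: (2,1):+0/OXO/OXX/XO.*, (2,2):-1/OXO/OXX/X.O
[OXO/OXX/XO.] X move#6: (2,2):+0/OXO/OXX/XOX*
[OXO/OXX/XOX] end (terminal +0, O#7); searched .../OXX/... to 6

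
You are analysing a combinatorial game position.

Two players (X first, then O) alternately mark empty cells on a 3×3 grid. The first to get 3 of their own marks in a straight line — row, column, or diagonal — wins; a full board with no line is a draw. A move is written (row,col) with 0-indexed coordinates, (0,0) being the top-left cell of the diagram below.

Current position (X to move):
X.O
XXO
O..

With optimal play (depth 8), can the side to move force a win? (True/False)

ply 1, X at X.O/XXO/O.. | (0,1)=-1→XXO/XXO/O..; (2,1)=-1→X.O/XXO/OX.; (2,2)=+1→X.O/XXO/O.X*
ply 2: X.O/XXO/O.X is terminal -1 (O); from X.O/XXO/O.. depth 8

X winning at [X.O/XXO/O..]: True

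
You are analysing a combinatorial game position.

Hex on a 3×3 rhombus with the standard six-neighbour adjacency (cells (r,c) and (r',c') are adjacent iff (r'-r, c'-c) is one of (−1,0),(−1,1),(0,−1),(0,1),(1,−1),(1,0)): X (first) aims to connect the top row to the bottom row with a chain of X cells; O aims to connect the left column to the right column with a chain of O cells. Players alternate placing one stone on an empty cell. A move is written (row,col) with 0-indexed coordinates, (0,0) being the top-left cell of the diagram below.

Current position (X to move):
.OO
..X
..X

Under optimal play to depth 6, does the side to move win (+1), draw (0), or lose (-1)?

value(.OO/..X/..X, X) = -1

ply 1, X at .OO/..X/..X | (0,0)=-1→XOO/..X/..X*; (1,0)=-1→.OO/X.X/..X; (1,1)=-1→.OO/.XX/..X; (2,0)=-1→.OO/..X/X.X; (2,1)=-1→.OO/..X/.XX
ply 2, O at XOO/..X/..X | (1,0)=+1→XOO/O.X/..X*; (1,1)=+1→XOO/.OX/..X; (2,0)=+1→XOO/..X/O.X; (2,1)=-1→XOO/..X/.OX
ply 3: XOO/O.X/..X is terminal -1 (X); from .OO/..X/..X depth 6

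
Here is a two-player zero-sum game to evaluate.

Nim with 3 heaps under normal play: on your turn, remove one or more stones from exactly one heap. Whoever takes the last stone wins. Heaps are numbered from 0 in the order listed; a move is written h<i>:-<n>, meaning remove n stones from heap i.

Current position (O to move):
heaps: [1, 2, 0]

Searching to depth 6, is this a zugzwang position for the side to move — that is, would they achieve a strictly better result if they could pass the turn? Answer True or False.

ply 1, O at (1,2,0) | h0:-1=-1→(0,2,0); h1:-1=+1→(1,1,0)*; h1:-2=-1→(1,0,0)
ply 2, X at (1,1,0) | h0:-1=-1→(0,1,0)*; h1:-1=-1→(1,0,0)
ply 3, O at (0,1,0) | h1:-1=+1→(0,0,0)*
ply 4: (0,0,0) is terminal -1 (X); from (1,2,0) depth 6
pass branch (X moves first from the same position):
  | ply 1, X at (1,2,0) | h0:-1=-1→(0,2,0); h1:-1=+1→(1,1,0)*; h1:-2=-1→(1,0,0)
  | ply 2, O at (1,1,0) | h0:-1=-1→(0,1,0)*; h1:-1=-1→(1,0,0)
  | ply 3, X at (0,1,0) | h1:-1=+1→(0,0,0)*
  | ply 4: (0,0,0) is terminal -1 (O); from (1,2,0) depth 6
O moving scores +1; O passing scores -1

zugzwang((1,2,0), O) = False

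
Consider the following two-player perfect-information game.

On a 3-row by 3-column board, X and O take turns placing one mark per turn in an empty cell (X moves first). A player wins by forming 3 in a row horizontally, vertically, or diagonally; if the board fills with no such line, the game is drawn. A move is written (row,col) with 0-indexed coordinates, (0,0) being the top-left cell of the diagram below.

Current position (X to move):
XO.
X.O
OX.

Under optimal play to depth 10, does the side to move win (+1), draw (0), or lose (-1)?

ply 1, X at XO./X.O/OX. | (0,2)=+0→XOX/X.O/OX.*; (1,1)=+0→XO./XXO/OX.; (2,2)=+0→XO./X.O/OXX
ply 2, O at XOX/X.O/OX. | (1,1)=+0→XOX/XOO/OX.*; (2,2)=+0→XOX/X.O/OXO
ply 3, X at XOX/XOO/OX. | (2,2)=+0→XOX/XOO/OXX*
ply 4: XOX/XOO/OXX is terminal +0 (O); from XO./X.O/OX. depth 10

value(XO./X.O/OX., X) = 0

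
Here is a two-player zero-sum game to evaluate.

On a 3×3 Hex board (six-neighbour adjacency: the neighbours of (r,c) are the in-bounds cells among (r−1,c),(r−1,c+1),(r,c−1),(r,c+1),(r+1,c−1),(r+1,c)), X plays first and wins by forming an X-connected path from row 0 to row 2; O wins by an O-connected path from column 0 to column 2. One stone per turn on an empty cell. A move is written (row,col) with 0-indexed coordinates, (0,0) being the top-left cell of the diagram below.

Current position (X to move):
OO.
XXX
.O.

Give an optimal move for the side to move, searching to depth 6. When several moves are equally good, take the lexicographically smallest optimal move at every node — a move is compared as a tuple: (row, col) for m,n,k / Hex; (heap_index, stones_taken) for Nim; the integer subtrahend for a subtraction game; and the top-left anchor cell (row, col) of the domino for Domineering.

X's best at [OO./XXX/.O.]: (0,2)

p1 X@[OO./XXX/.O.]: (0,2)[OOX/XXX/.O.]+1* (2,0)[OO./XXX/XO.]-1 (2,2)[OO./XXX/.OX]-1
p2 O@[OOX/XXX/.O.]: (2,0)[OOX/XXX/OO.]-1* (2,2)[OOX/XXX/.OO]-1
p3 X@[OOX/XXX/OO.]: (2,2)[OOX/XXX/OOX]+1*
p4 O@[OOX/XXX/OOX] terminal -1; root [OO./XXX/.O.] d6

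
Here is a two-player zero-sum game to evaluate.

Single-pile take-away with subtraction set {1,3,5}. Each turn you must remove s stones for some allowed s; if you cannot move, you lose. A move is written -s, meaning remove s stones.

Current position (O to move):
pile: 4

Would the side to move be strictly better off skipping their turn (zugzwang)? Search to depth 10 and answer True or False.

zugzwang(4, O) = True

[4] O move#1: -1:-1/3*, -3:-1/1
[3] X move#2: -1:+1/2*, -3:+1/0
[2] O move#3: -1:-1/1*
[1] X move#4: -1:+1/0*
[0] end (terminal -1, O#5); searched 4 to 10
suppose O passes — search the same position with X to move:
pass> [4] X move#1: -1:-1/3*, -3:-1/1
pass> [3] O move#2: -1:+1/2*, -3:+1/0
pass> [2] X move#3: -1:-1/1*
pass> [1] O move#4: -1:+1/0*
pass> [0] end (terminal -1, X#5); searched 4 to 10
for O: play -1, pass +1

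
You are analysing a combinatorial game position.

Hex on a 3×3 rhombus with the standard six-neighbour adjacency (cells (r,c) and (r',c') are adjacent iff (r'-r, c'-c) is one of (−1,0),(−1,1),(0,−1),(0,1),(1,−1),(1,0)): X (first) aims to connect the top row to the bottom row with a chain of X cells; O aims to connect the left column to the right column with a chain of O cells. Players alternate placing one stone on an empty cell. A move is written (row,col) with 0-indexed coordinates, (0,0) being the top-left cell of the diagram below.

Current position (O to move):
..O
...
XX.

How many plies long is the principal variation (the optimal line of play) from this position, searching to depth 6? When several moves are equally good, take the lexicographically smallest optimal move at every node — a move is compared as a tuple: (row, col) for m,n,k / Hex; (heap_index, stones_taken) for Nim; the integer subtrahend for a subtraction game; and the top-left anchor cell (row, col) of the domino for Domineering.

[..O/.../XX.] O move#1: (0,0):-1/O.O/.../XX., (0,1):+1/.OO/.../XX.*, (1,0):+1/..O/O../XX., (1,1):-1/..O/.O./XX., (1,2):-1/..O/..O/XX., (2,2):-1/..O/.../XXO
[.OO/.../XX.] X move#2: (0,0):-1/XOO/.../XX.*, (1,0):-1/.OO/X../XX., (1,1):-1/.OO/.X./XX., (1,2):-1/.OO/..X/XX., (2,2):-1/.OO/.../XXX
[XOO/.../XX.] O move#3: (1,0):+1/XOO/O../XX.*, (1,1):-1/XOO/.O./XX., (1,2):-1/XOO/..O/XX., (2,2):-1/XOO/.../XXO
[XOO/O../XX.] end (terminal -1, X#4); searched ..O/.../XX. to 6

PV length from [..O/.../XX.]: 3 plies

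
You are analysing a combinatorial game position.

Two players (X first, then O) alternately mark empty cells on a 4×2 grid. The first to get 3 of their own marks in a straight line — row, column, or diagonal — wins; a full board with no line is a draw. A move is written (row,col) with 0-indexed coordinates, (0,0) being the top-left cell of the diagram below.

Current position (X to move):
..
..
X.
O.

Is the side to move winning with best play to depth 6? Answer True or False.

X winning at [../../X./O.]: False

p1 X@[../../X./O.]: (0,0)[X./../X./O.]+0* (0,1)[.X/../X./O.]+0 (1,0)[../X./X./O.]+0 (1,1)[../.X/X./O.]+0 (2,1)[../../XX/O.]+0 (3,1)[../../X./OX]+0
p2 O@[X./../X./O.]: (0,1)[XO/../X./O.]-1 (1,0)[X./O./X./O.]+0* (1,1)[X./.O/X./O.]-1 (2,1)[X./../XO/O.]-1 (3,1)[X./../X./OO]-1
p3 X@[X./O./X./O.]: (0,1)[XX/O./X./O.]+0* (1,1)[X./OX/X./O.]+0 (2,1)[X./O./XX/O.]+0 (3,1)[X./O./X./OX]+0
p4 O@[XX/O./X./O.]: (1,1)[XX/OO/X./O.]+0* (2,1)[XX/O./XO/O.]+0 (3,1)[XX/O./X./OO]+0
p5 X@[XX/OO/X./O.]: (2,1)[XX/OO/XX/O.]+0* (3,1)[XX/OO/X./OX]+0
p6 O@[XX/OO/XX/O.]: (3,1)[XX/OO/XX/OO]+0*
p7 X@[XX/OO/XX/OO] terminal +0; root [../../X./O.] d6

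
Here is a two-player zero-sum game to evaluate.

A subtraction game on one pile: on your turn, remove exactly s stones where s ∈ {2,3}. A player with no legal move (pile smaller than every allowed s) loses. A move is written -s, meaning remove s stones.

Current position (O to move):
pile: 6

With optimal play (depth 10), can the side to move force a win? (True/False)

O winning at [6]: False

[6] O move#1: -2:-1/4*, -3:-1/3
[4] X move#2: -2:-1/2, -3:+1/1*
[1] end (terminal -1, O#3); searched 6 to 10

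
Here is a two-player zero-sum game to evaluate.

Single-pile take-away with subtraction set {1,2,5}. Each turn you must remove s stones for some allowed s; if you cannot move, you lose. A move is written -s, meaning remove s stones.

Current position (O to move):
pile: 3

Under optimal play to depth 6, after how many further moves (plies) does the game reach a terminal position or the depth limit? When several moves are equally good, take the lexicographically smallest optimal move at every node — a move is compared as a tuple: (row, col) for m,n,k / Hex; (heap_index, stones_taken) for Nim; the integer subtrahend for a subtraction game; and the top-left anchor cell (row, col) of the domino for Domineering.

[3] O move#1: -1:-1/2*, -2:-1/1
[2] X move#2: -1:-1/1, -2:+1/0*
[0] end (terminal -1, O#3); searched 3 to 6

PV length from [3]: 2 plies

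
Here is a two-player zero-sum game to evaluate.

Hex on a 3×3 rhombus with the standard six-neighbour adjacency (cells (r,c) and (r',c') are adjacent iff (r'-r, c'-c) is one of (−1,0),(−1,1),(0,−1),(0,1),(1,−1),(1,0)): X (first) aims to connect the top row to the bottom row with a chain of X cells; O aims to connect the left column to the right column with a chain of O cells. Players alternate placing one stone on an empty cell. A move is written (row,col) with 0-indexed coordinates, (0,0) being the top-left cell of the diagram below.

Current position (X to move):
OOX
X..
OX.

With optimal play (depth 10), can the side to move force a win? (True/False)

X winning at [OOX/X../OX.]: True

[OOX/X../OX.] X move#1: (1,1):+1/OOX/XX./OX.*, (1,2):+1/OOX/X.X/OX., (2,2):+1/OOX/X../OXX
[OOX/XX./OX.] end (terminal -1, O#2); searched OOX/X../OX. to 10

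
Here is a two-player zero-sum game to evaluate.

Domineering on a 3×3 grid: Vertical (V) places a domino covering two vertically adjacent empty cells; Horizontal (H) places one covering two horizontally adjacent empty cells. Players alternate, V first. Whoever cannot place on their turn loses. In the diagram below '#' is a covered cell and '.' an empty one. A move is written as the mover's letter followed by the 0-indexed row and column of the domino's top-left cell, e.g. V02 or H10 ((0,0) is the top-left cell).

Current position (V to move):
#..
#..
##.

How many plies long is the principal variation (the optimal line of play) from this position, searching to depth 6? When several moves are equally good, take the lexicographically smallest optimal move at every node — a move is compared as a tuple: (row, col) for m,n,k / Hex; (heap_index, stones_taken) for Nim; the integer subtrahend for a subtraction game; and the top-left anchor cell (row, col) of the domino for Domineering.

PV length from [#../#../##.]: 1 ply

ply 1, V at #../#../##. | V01=+1→##./##./##.*; V02=+1→#.#/#.#/##.; V12=-1→#../#.#/###
ply 2: ##./##./##. is terminal -1 (H); from #../#../##. depth 6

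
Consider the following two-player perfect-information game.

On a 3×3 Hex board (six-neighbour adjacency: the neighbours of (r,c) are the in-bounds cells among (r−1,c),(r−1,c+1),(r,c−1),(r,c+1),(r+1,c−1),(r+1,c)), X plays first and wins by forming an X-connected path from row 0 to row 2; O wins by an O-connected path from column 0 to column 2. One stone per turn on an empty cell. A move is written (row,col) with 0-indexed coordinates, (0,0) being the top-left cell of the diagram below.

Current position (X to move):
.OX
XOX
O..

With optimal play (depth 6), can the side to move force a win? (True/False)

ply 1, X at .OX/XOX/O.. | (0,0)=+1→XOX/XOX/O..*; (2,1)=+1→.OX/XOX/OX.; (2,2)=+1→.OX/XOX/O.X
ply 2, O at XOX/XOX/O.. | (2,1)=-1→XOX/XOX/OO.*; (2,2)=-1→XOX/XOX/O.O
ply 3, X at XOX/XOX/OO. | (2,2)=+1→XOX/XOX/OOX*
ply 4: XOX/XOX/OOX is terminal -1 (O); from .OX/XOX/O.. depth 6

X winning at [.OX/XOX/O..]: True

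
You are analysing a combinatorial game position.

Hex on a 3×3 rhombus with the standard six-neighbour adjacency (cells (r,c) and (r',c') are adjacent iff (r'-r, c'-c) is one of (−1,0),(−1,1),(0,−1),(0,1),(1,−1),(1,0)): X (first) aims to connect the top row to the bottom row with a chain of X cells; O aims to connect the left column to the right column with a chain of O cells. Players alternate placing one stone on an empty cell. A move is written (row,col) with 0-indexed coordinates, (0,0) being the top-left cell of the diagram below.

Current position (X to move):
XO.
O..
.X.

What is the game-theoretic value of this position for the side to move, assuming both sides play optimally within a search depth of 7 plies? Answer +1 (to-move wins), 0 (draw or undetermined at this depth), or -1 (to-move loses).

p1 X@[XO./O../.X.]: (0,2)[XOX/O../.X.]+1* (1,1)[XO./OX./.X.]-1 (1,2)[XO./O.X/.X.]-1 (2,0)[XO./O../XX.]-1 (2,2)[XO./O../.XX]-1
p2 O@[XOX/O../.X.]: (1,1)[XOX/OO./.X.]-1* (1,2)[XOX/O.O/.X.]-1 (2,0)[XOX/O../OX.]-1 (2,2)[XOX/O../.XO]-1
p3 X@[XOX/OO./.X.]: (1,2)[XOX/OOX/.X.]+1* (2,0)[XOX/OO./XX.]-1 (2,2)[XOX/OO./.XX]-1
p4 O@[XOX/OOX/.X.] terminal -1; root [XO./O../.X.] d7

value(XO./O../.X., X) = +1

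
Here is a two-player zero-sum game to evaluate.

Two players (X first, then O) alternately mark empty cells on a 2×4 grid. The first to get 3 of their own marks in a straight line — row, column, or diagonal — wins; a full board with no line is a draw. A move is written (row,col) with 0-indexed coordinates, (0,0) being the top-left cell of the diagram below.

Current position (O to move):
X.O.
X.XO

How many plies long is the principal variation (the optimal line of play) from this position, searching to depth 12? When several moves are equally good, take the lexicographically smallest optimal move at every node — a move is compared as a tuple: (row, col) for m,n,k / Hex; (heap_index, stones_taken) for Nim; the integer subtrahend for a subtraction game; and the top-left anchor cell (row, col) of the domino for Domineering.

ply 1, O at X.O./X.XO | (0,1)=-1→XOO./X.XO; (0,3)=-1→X.OO/X.XO; (1,1)=+0→X.O./XOXO*
ply 2, X at X.O./XOXO | (0,1)=+0→XXO./XOXO*; (0,3)=+0→X.OX/XOXO
ply 3, O at XXO./XOXO | (0,3)=+0→XXOO/XOXO*
ply 4: XXOO/XOXO is terminal +0 (X); from X.O./X.XO depth 12

PV length from [X.O./X.XO]: 3 plies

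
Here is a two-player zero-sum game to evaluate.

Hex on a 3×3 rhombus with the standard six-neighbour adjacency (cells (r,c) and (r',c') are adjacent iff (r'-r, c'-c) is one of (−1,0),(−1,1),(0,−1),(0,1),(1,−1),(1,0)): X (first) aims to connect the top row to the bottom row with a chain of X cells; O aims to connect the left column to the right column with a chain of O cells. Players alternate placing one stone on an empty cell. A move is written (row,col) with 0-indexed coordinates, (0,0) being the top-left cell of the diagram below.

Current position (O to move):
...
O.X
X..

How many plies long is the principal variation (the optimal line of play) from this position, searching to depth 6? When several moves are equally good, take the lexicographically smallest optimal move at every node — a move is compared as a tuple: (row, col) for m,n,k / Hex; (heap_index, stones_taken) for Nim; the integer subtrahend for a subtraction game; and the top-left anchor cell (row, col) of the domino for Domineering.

PV length from [.../O.X/X..]: 3 plies

p1 O@[.../O.X/X..]: (0,0)[O../O.X/X..]-1 (0,1)[.O./O.X/X..]-1 (0,2)[..O/O.X/X..]+1* (1,1)[.../OOX/X..]-1 (2,1)[.../O.X/XO.]-1 (2,2)[.../O.X/X.O]-1
p2 X@[..O/O.X/X..]: (0,0)[X.O/O.X/X..]-1* (0,1)[.XO/O.X/X..]-1 (1,1)[..O/OXX/X..]-1 (2,1)[..O/O.X/XX.]-1 (2,2)[..O/O.X/X.X]-1
p3 O@[X.O/O.X/X..]: (0,1)[XOO/O.X/X..]+1* (1,1)[X.O/OOX/X..]+1 (2,1)[X.O/O.X/XO.]+1 (2,2)[X.O/O.X/X.O]+1
p4 X@[XOO/O.X/X..] terminal -1; root [.../O.X/X..] d6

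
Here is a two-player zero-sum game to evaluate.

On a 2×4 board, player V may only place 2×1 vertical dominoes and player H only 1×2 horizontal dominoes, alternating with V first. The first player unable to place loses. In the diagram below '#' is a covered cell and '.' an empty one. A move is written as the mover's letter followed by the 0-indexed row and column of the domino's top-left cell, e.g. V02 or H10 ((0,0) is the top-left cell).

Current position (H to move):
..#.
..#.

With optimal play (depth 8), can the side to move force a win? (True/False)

H winning at [..#./..#.]: True

ply 1, H at ..#./..#. | H00=+1→###./..#.*; H10=+1→..#./###.
ply 2, V at ###./..#. | V03=-1→####/..##*
ply 3, H at ####/..## | H10=+1→####/####*
ply 4: ####/#### is terminal -1 (V); from ..#./..#. depth 8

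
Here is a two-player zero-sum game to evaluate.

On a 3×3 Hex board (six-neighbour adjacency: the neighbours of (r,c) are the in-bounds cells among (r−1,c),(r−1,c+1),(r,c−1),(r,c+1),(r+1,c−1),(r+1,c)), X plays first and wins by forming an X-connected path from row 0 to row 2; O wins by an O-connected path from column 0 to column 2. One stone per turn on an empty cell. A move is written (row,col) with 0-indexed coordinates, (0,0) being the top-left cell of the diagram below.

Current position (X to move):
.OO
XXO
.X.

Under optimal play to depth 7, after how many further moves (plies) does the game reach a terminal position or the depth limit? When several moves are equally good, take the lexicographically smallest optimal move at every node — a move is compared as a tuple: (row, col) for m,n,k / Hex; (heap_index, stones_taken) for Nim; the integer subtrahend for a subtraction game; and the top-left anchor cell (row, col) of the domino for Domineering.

PV length from [.OO/XXO/.X.]: 1 ply

ply 1, X at .OO/XXO/.X. | (0,0)=+1→XOO/XXO/.X.*; (2,0)=-1→.OO/XXO/XX.; (2,2)=-1→.OO/XXO/.XX
ply 2: XOO/XXO/.X. is terminal -1 (O); from .OO/XXO/.X. depth 7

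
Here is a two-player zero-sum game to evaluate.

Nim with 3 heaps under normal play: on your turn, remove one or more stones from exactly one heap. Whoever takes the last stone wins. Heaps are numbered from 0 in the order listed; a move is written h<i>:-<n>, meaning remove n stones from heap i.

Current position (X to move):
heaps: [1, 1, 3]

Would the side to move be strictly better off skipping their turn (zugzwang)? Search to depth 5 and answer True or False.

p1 X@[(1,1,3)]: h0:-1[(0,1,3)]-1 h1:-1[(1,0,3)]-1 h2:-1[(1,1,2)]-1 h2:-2[(1,1,1)]-1 h2:-3[(1,1,0)]+1*
p2 O@[(1,1,0)]: h0:-1[(0,1,0)]-1* h1:-1[(1,0,0)]-1
p3 X@[(0,1,0)]: h1:-1[(0,0,0)]+1*
p4 O@[(0,0,0)] terminal -1; root [(1,1,3)] d5
if X skipped the turn, O would face:
~ p1 O@[(1,1,3)]: h0:-1[(0,1,3)]-1 h1:-1[(1,0,3)]-1 h2:-1[(1,1,2)]-1 h2:-2[(1,1,1)]-1 h2:-3[(1,1,0)]+1*
~ p2 X@[(1,1,0)]: h0:-1[(0,1,0)]-1* h1:-1[(1,0,0)]-1
~ p3 O@[(0,1,0)]: h1:-1[(0,0,0)]+1*
~ p4 X@[(0,0,0)] terminal -1; root [(1,1,3)] d5
compare (X): move=+1 vs pass=-1

zugzwang((1,1,3), X) = False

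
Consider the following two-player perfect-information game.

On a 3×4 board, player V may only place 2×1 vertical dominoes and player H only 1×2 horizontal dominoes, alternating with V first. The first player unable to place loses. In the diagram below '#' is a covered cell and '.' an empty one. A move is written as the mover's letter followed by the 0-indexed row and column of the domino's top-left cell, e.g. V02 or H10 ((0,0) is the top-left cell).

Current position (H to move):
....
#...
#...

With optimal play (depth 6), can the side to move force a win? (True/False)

H winning at [..../#.../#...]: True

p1 H@[..../#.../#...]: H00[##../#.../#...]-1 H01[.##./#.../#...]-1 H02[..##/#.../#...]-1 H11[..../###./#...]+1* H12[..../#.##/#...]+1 H21[..../#.../###.]-1 H22[..../#.../#.##]-1
p2 V@[..../###./#...]: V03[...#/####/#...]-1* V13[..../####/#..#]-1
p3 H@[...#/####/#...]: H00[##.#/####/#...]+1* H01[.###/####/#...]+1 H21[...#/####/###.]+1 H22[...#/####/#.##]+1
p4 V@[##.#/####/#...] terminal -1; root [..../#.../#...] d6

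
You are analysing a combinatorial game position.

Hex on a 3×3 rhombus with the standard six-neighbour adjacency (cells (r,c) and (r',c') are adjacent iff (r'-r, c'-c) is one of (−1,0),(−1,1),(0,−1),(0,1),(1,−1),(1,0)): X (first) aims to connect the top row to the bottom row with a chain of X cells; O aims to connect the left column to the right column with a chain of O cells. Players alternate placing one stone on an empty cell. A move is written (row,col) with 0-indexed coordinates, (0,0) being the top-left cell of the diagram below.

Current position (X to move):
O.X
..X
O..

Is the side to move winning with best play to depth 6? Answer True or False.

X winning at [O.X/..X/O..]: True

p1 X@[O.X/..X/O..]: (0,1)[OXX/..X/O..]+1* (1,0)[O.X/X.X/O..]+1 (1,1)[O.X/.XX/O..]+1 (2,1)[O.X/..X/OX.]+1 (2,2)[O.X/..X/O.X]+1
p2 O@[OXX/..X/O..]: (1,0)[OXX/O.X/O..]-1* (1,1)[OXX/.OX/O..]-1 (2,1)[OXX/..X/OO.]-1 (2,2)[OXX/..X/O.O]-1
p3 X@[OXX/O.X/O..]: (1,1)[OXX/OXX/O..]+1* (2,1)[OXX/O.X/OX.]+1 (2,2)[OXX/O.X/O.X]+1
p4 O@[OXX/OXX/O..]: (2,1)[OXX/OXX/OO.]-1* (2,2)[OXX/OXX/O.O]-1
p5 X@[OXX/OXX/OO.]: (2,2)[OXX/OXX/OOX]+1*
p6 O@[OXX/OXX/OOX] terminal -1; root [O.X/..X/O..] d6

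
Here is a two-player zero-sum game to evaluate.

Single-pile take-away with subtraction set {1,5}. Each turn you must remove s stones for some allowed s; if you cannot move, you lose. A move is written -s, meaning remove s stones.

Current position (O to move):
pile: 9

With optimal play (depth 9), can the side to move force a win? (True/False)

O winning at [9]: True

p1 O@[9]: -1[8]+1* -5[4]+1
p2 X@[8]: -1[7]-1* -5[3]-1
p3 O@[7]: -1[6]+1* -5[2]+1
p4 X@[6]: -1[5]-1* -5[1]-1
p5 O@[5]: -1[4]+1* -5[0]+1
p6 X@[4]: -1[3]-1*
p7 O@[3]: -1[2]+1*
p8 X@[2]: -1[1]-1*
p9 O@[1]: -1[0]+1*
p10 X@[0] terminal -1; root [9] d9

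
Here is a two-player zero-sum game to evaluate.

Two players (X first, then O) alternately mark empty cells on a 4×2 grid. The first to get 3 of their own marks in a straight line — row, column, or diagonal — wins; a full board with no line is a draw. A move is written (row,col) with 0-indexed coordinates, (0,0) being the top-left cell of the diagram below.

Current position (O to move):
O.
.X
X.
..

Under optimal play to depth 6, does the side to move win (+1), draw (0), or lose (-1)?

p1 O@[O./.X/X./..]: (0,1)[OO/.X/X./..]+0* (1,0)[O./OX/X./..]-1 (2,1)[O./.X/XO/..]+0 (3,0)[O./.X/X./O.]-1 (3,1)[O./.X/X./.O]+0
p2 X@[OO/.X/X./..]: (1,0)[OO/XX/X./..]+0* (2,1)[OO/.X/XX/..]+0 (3,0)[OO/.X/X./X.]+0 (3,1)[OO/.X/X./.X]+0
p3 O@[OO/XX/X./..]: (2,1)[OO/XX/XO/..]-1 (3,0)[OO/XX/X./O.]+0* (3,1)[OO/XX/X./.O]-1
p4 X@[OO/XX/X./O.]: (2,1)[OO/XX/XX/O.]+0* (3,1)[OO/XX/X./OX]+0
p5 O@[OO/XX/XX/O.]: (3,1)[OO/XX/XX/OO]+0*
p6 X@[OO/XX/XX/OO] terminal +0; root [O./.X/X./..] d6

value(O./.X/X./.., O) = 0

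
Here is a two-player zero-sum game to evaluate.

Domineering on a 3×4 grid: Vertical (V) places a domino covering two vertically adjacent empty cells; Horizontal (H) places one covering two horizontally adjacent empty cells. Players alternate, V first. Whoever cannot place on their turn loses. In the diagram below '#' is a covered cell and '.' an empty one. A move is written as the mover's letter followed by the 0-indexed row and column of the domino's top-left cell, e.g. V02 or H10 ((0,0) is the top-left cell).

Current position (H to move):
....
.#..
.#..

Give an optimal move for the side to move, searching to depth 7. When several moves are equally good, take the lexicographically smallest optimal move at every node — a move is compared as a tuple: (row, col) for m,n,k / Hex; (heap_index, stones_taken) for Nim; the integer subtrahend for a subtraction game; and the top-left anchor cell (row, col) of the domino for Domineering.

p1 H@[..../.#../.#..]: H00[##../.#../.#..]-1 H01[.##./.#../.#..]-1 H02[..##/.#../.#..]-1 H12[..../.###/.#..]+1* H22[..../.#../.###]-1
p2 V@[..../.###/.#..]: V00[#.../####/.#..]-1* V10[..../####/##..]-1
p3 H@[#.../####/.#..]: H01[###./####/.#..]+1* H02[#.##/####/.#..]+1 H22[#.../####/.###]+1
p4 V@[###./####/.#..] terminal -1; root [..../.#../.#..] d7

H's best at [..../.#../.#..]: H12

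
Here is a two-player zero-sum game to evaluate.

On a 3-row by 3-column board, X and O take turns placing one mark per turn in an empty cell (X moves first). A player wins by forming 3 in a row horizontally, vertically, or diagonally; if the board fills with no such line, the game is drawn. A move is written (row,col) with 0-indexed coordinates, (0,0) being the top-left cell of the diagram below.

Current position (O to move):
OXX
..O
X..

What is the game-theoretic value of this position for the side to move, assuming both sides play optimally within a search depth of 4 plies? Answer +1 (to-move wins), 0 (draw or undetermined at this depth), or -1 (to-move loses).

value(OXX/..O/X.., O) = +1

ply 1, O at OXX/..O/X.. | (1,0)=-1→OXX/O.O/X..; (1,1)=+1→OXX/.OO/X..*; (2,1)=-1→OXX/..O/XO.; (2,2)=-1→OXX/..O/X.O
ply 2, X at OXX/.OO/X.. | (1,0)=-1→OXX/XOO/X..*; (2,1)=-1→OXX/.OO/XX.; (2,2)=-1→OXX/.OO/X.X
ply 3, O at OXX/XOO/X.. | (2,1)=+0→OXX/XOO/XO.; (2,2)=+1→OXX/XOO/X.O*
ply 4: OXX/XOO/X.O is terminal -1 (X); from OXX/..O/X.. depth 4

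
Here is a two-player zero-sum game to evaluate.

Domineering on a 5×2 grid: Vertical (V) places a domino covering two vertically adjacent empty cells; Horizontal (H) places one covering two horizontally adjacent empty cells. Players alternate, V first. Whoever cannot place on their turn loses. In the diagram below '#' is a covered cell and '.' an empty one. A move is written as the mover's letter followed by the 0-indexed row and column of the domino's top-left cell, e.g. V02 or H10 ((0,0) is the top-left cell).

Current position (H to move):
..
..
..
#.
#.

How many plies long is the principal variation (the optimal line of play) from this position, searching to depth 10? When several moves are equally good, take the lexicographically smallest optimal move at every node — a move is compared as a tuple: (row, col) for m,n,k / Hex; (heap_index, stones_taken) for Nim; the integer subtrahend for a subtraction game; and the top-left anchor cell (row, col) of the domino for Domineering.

PV length from [../../../#./#.]: 3 plies

p1 H@[../../../#./#.]: H00[##/../../#./#.]-1 H10[../##/../#./#.]+1* H20[../../##/#./#.]-1
p2 V@[../##/../#./#.]: V21[../##/.#/##/#.]-1* V31[../##/../##/##]-1
p3 H@[../##/.#/##/#.]: H00[##/##/.#/##/#.]+1*
p4 V@[##/##/.#/##/#.] terminal -1; root [../../../#./#.] d10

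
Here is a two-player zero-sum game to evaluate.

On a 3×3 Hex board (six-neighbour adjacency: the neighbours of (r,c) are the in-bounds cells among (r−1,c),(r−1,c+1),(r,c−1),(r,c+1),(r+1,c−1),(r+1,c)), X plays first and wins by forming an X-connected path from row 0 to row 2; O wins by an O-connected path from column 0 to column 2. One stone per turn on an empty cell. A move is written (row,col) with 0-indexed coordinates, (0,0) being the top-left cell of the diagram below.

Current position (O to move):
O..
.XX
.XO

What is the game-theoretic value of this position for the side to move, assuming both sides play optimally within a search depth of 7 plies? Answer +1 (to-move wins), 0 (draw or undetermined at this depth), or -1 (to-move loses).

p1 O@[O../.XX/.XO]: (0,1)[OO./.XX/.XO]-1* (0,2)[O.O/.XX/.XO]-1 (1,0)[O../OXX/.XO]-1 (2,0)[O../.XX/OXO]-1
p2 X@[OO./.XX/.XO]: (0,2)[OOX/.XX/.XO]+1* (1,0)[OO./XXX/.XO]-1 (2,0)[OO./.XX/XXO]-1
p3 O@[OOX/.XX/.XO] terminal -1; root [O../.XX/.XO] d7

value(O../.XX/.XO, O) = -1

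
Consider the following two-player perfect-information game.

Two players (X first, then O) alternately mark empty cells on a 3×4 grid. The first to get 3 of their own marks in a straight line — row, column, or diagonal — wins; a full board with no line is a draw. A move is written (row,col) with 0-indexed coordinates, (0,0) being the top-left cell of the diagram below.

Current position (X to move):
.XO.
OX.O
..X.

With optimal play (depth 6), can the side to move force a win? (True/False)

X winning at [.XO./OX.O/..X.]: True

ply 1, X at .XO./OX.O/..X. | (0,0)=+1→XXO./OX.O/..X.*; (0,3)=+1→.XOX/OX.O/..X.; (1,2)=+1→.XO./OXXO/..X.; (2,0)=+1→.XO./OX.O/X.X.; (2,1)=+1→.XO./OX.O/.XX.; (2,3)=+1→.XO./OX.O/..XX
ply 2: XXO./OX.O/..X. is terminal -1 (O); from .XO./OX.O/..X. depth 6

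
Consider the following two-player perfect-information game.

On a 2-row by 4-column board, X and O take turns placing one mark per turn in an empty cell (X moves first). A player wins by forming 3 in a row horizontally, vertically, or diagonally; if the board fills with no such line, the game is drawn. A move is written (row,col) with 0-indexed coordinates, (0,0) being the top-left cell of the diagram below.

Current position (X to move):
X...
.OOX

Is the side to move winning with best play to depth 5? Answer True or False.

p1 X@[X.../.OOX]: (0,1)[XX../.OOX]-1 (0,2)[X.X./.OOX]-1 (0,3)[X..X/.OOX]-1 (1,0)[X.../XOOX]+0*
p2 O@[X.../XOOX]: (0,1)[XO../XOOX]+0* (0,2)[X.O./XOOX]+0 (0,3)[X..O/XOOX]+0
p3 X@[XO../XOOX]: (0,2)[XOX./XOOX]+0* (0,3)[XO.X/XOOX]+0
p4 O@[XOX./XOOX]: (0,3)[XOXO/XOOX]+0*
p5 X@[XOXO/XOOX] terminal +0; root [X.../.OOX] d5

X winning at [X.../.OOX]: False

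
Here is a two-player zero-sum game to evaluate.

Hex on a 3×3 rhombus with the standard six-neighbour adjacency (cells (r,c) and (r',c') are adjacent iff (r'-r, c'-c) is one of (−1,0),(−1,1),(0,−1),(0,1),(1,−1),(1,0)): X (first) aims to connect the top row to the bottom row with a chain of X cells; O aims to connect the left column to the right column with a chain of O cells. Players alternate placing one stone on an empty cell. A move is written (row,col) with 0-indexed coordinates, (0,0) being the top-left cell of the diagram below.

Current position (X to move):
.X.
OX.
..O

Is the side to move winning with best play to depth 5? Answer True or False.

ply 1, X at .X./OX./..O | (0,0)=+1→XX./OX./..O*; (0,2)=+1→.XX/OX./..O; (1,2)=+1→.X./OXX/..O; (2,0)=+1→.X./OX./X.O; (2,1)=+1→.X./OX./.XO
ply 2, O at XX./OX./..O | (0,2)=-1→XXO/OX./..O*; (1,2)=-1→XX./OXO/..O; (2,0)=-1→XX./OX./O.O; (2,1)=-1→XX./OX./.OO
ply 3, X at XXO/OX./..O | (1,2)=+1→XXO/OXX/..O*; (2,0)=+1→XXO/OX./X.O; (2,1)=+1→XXO/OX./.XO
ply 4, O at XXO/OXX/..O | (2,0)=-1→XXO/OXX/O.O*; (2,1)=-1→XXO/OXX/.OO
ply 5, X at XXO/OXX/O.O | (2,1)=+1→XXO/OXX/OXO*
ply 6: XXO/OXX/OXO is terminal -1 (O); from .X./OX./..O depth 5

X winning at [.X./OX./..O]: True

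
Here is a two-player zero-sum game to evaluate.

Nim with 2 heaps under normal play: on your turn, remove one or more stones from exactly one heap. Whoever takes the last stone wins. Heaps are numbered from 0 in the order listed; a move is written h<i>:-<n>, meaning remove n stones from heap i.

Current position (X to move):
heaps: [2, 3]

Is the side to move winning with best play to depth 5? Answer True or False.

ply 1, X at (2,3) | h0:-1=-1→(1,3); h0:-2=-1→(0,3); h1:-1=+1→(2,2)*; h1:-2=-1→(2,1); h1:-3=-1→(2,0)
ply 2, O at (2,2) | h0:-1=-1→(1,2)*; h0:-2=-1→(0,2); h1:-1=-1→(2,1); h1:-2=-1→(2,0)
ply 3, X at (1,2) | h0:-1=-1→(0,2); h1:-1=+1→(1,1)*; h1:-2=-1→(1,0)
ply 4, O at (1,1) | h0:-1=-1→(0,1)*; h1:-1=-1→(1,0)
ply 5, X at (0,1) | h1:-1=+1→(0,0)*
ply 6: (0,0) is terminal -1 (O); from (2,3) depth 5

X winning at [(2,3)]: True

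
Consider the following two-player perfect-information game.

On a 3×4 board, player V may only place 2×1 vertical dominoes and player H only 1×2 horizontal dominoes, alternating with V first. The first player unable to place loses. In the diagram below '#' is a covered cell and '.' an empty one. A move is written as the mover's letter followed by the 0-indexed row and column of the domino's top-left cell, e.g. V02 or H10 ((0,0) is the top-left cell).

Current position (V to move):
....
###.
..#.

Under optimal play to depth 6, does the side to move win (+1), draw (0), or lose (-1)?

ply 1, V at ..../###./..#. | V03=-1→...#/####/..#.*; V13=-1→..../####/..##
ply 2, H at ...#/####/..#. | H00=+1→##.#/####/..#.*; H01=+1→.###/####/..#.; H20=+1→...#/####/###.
ply 3: ##.#/####/..#. is terminal -1 (V); from ..../###./..#. depth 6

value(..../###./..#., V) = -1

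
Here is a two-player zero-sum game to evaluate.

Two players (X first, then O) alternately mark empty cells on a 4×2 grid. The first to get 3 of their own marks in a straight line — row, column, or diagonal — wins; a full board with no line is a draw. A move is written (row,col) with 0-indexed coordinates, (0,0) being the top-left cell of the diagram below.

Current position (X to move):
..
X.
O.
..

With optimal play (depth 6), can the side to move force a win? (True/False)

[../X./O./..] X move#1: (0,0):+0/X./X./O./..*, (0,1):+0/.X/X./O./.., (1,1):+0/../XX/O./.., (2,1):+0/../X./OX/.., (3,0):+0/../X./O./X., (3,1):+0/../X./O./.X
[X./X./O./..] O move#2: (0,1):+0/XO/X./O./..*, (1,1):+0/X./XO/O./.., (2,1):+0/X./X./OO/.., (3,0):+0/X./X./O./O., (3,1):+0/X./X./O./.O
[XO/X./O./..] X move#3: (1,1):+0/XO/XX/O./..*, (2,1):+0/XO/X./OX/.., (3,0):+0/XO/X./O./X., (3,1):+0/XO/X./O./.X
[XO/XX/O./..] O move#4: (2,1):+0/XO/XX/OO/..*, (3,0):+0/XO/XX/O./O., (3,1):+0/XO/XX/O./.O
[XO/XX/OO/..] X move#5: (3,0):+0/XO/XX/OO/X.*, (3,1):+0/XO/XX/OO/.X
[XO/XX/OO/X.] O move#6: (3,1):+0/XO/XX/OO/XO*
[XO/XX/OO/XO] end (terminal +0, X#7); searched ../X./O./.. to 6

X winning at [../X./O./..]: False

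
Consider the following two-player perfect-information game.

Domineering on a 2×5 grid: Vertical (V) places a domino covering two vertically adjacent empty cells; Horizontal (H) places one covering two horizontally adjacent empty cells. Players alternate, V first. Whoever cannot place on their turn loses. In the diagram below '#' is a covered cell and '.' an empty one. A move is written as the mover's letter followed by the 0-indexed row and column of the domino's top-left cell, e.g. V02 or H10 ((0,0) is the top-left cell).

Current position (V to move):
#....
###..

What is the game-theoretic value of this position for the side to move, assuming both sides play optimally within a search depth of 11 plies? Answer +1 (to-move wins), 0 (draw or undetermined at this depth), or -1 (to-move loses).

p1 V@[#..../###..]: V03[#..#./####.]+1* V04[#...#/###.#]-1
p2 H@[#..#./####.]: H01[####./####.]-1*
p3 V@[####./####.]: V04[#####/#####]+1*
p4 H@[#####/#####] terminal -1; root [#..../###..] d11

value(#..../###.., V) = +1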